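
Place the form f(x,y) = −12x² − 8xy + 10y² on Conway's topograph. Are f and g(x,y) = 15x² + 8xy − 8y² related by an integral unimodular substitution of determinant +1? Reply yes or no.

D₁ = 544, D₂ = 544
river cycle of f (length 6): (10, 8, -12), (-12, 16, 6), (6, 20, -6), (-6, 16, 12), (12, 8, -10), (-10, 12, 10)
river cycle of g (length 4): (-8, 8, 15), (15, 22, -1), (-1, 22, 15), (15, 8, -8)
cycles differ ⇒ inequivalent

no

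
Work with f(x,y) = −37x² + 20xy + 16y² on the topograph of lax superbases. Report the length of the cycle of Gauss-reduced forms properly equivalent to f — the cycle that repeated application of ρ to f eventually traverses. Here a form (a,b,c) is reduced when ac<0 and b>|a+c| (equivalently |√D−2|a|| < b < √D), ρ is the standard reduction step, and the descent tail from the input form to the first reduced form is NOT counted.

D = 2768, ⌊√D⌋ = 52
descent: ρ → (16,44,-13)  [lands on river]
river: ρ → (-13,34,31)
river: ρ → (31,28,-16)
river: ρ → (-16,36,23)
river: ρ → (23,10,-29)
river: ρ → (-29,48,4)
river: ρ → (4,48,-29)
river: ρ → (-29,10,23)
river: ρ → (23,36,-16)
river: ρ → (-16,28,31)
river: ρ → (31,34,-13)
river: ρ → (-13,44,16)
river: ρ → (16,52,-1)
river: ρ → (-1,52,16)
ρ-cycle length = 14 (tail of 1 descent step not counted)

14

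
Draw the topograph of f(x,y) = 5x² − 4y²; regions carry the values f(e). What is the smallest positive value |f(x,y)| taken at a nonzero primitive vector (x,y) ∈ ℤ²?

descent: ρ → (-4,8,1)  [lands on river]
river: ρ → (1,8,-4)
closes: descent 1, river 2
min |a| on river = 1

1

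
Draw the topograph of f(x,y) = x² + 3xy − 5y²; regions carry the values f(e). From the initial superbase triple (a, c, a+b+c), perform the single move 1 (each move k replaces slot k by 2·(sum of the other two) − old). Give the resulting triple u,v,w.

start (1,-5,-1) = (f(1,0),f(0,1),f(1,1))
replace slot 1: 2·((-5)+(-1)) − 1 = -13 → (-13,-5,-1)

-13,-5,-1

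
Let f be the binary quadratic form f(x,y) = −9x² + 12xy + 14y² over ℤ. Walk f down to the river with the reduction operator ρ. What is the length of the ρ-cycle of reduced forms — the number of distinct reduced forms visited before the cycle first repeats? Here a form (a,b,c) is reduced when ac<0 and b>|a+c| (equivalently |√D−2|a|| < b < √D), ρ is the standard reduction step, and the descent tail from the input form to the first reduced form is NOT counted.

D = 648, ⌊√D⌋ = 25
river: ρ → (14,16,-7)
river: ρ → (-7,12,18)
river: ρ → (18,24,-1)
river: ρ → (-1,24,18)
river: ρ → (18,12,-7)
river: ρ → (-7,16,14)
river: ρ → (14,12,-9)
river: ρ → (-9,24,2)
river: ρ → (2,24,-9)
river: ρ → (-9,12,14)
ρ-cycle length = 10 (tail of 0 descent steps not counted)

10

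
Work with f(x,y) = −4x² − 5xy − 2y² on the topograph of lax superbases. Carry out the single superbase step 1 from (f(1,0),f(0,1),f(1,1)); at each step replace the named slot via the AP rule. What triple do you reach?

start (-4,-2,-11) = (f(1,0),f(0,1),f(1,1))
replace slot 1: 2·((-2)+(-11)) − (-4) = -22 → (-22,-2,-11)

-22,-2,-11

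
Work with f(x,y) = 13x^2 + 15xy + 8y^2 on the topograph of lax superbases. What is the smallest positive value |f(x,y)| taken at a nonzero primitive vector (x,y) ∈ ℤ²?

translate: b→-11 (≡15 mod 26), so (13,15,8)→(13,-11,6)
flip: (13,-11,6)→(6,11,13)
translate: b→-1 (≡11 mod 12), so (6,11,13)→(6,-1,8)
reduced (well bottom): (6,-1,8) with a≤c, −a<b≤a
well minimum = a = 6

6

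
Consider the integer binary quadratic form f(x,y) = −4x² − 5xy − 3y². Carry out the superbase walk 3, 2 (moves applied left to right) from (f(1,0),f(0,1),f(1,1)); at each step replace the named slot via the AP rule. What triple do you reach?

start (-4,-3,-12) = (f(1,0),f(0,1),f(1,1))
replace slot 3: 2·((-4)+(-3)) − (-12) = -2 → (-4,-3,-2)
replace slot 2: 2·((-4)+(-2)) − (-3) = -9 → (-4,-9,-2)

-4,-9,-2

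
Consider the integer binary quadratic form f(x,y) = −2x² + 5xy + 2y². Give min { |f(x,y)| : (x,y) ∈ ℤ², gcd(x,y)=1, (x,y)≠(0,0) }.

river: ρ → (2,3,-4)
river: ρ → (-4,5,1)
river: ρ → (1,5,-4)
river: ρ → (-4,3,2)
river: ρ → (2,5,-2)
river: ρ → (-2,3,4)
river: ρ → (4,5,-1)
river: ρ → (-1,5,4)
river: ρ → (4,3,-2)
river: ρ → (-2,5,2)
closes: descent 0, river 10
min |a| on river = 1

1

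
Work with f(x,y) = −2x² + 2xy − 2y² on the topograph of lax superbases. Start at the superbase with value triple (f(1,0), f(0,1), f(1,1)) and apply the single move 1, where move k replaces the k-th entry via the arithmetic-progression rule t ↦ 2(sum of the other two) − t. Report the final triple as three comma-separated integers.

start (-2,-2,-2) = (f(1,0),f(0,1),f(1,1))
replace slot 1: 2·((-2)+(-2)) − (-2) = -6 → (-6,-2,-2)

-6,-2,-2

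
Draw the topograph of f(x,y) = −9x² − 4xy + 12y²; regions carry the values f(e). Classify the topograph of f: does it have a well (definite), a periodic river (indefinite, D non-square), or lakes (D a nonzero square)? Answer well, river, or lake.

D = b²−4ac = (-4)² − 4·(-9)·12 = 448
D > 0 non-square ⇒ indefinite ⇒ periodic river

river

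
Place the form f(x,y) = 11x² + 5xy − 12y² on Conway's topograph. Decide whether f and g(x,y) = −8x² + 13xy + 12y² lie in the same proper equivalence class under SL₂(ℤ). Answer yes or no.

D₁ = 553, D₂ = 553
river cycle of f (length 26): (-12, 19, 4), (4, 21, -7), (-7, 21, 4), (4, 19, -12), (-12, 5, 11), (11, 17, -6), (-6, 19, 8), (8, 13, -12), (-12, 11, 9), (9, 7, -14), … (16 more)
river cycle of g (length 26): (12, 11, -9), (-9, 7, 14), (14, 21, -2), (-2, 23, 3), (3, 19, -16), (-16, 13, 6), (6, 23, -1), (-1, 23, 6), (6, 13, -16), (-16, 19, 3), … (16 more)
cycles differ ⇒ inequivalent

no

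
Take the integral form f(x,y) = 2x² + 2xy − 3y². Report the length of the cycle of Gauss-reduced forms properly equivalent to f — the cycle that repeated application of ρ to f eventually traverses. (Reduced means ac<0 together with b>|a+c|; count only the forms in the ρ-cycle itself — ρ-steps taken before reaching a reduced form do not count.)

D = 28, ⌊√D⌋ = 5
river: ρ → (-3,4,1)
river: ρ → (1,4,-3)
river: ρ → (-3,2,2)
river: ρ → (2,2,-3)
ρ-cycle length = 4 (tail of 0 descent steps not counted)

4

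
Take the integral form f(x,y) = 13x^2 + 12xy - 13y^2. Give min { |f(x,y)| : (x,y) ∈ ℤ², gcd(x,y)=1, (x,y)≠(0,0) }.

river: ρ → (-13,14,12)
river: ρ → (12,10,-15)
river: ρ → (-15,20,7)
river: ρ → (7,22,-12)
river: ρ → (-12,26,3)
river: ρ → (3,28,-3)
river: ρ → (-3,26,12)
river: ρ → (12,22,-7)
river: ρ → (-7,20,15)
river: ρ → (15,10,-12)
river: ρ → (-12,14,13)
river: ρ → (13,12,-13)
closes: descent 0, river 12
min |a| on river = 3

3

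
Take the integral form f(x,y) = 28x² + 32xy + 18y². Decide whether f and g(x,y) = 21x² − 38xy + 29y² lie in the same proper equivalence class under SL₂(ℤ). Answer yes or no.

D₁ = -992, D₂ = -992
f: translate: b→-24 (≡32 mod 56), so (28,32,18)→(28,-24,14)
f: flip: (28,-24,14)→(14,24,28)
f: translate: b→-4 (≡24 mod 28), so (14,24,28)→(14,-4,18)
f: reduced (well bottom): (14,-4,18) with a≤c, −a<b≤a
g: translate: b→4 (≡-38 mod 42), so (21,-38,29)→(21,4,12)
g: flip: (21,4,12)→(12,-4,21)
g: reduced (well bottom): (12,-4,21) with a≤c, −a<b≤a
reduced forms (14, -4, 18) vs (12, -4, 21) ⇒ inequivalent

no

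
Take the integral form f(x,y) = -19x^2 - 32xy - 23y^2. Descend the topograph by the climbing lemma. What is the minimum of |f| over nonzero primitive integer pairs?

translate: b→-6 (≡32 mod 38), so (19,32,23)→(19,-6,10)
flip: (19,-6,10)→(10,6,19)
reduced (well bottom): (10,6,19) with a≤c, −a<b≤a
well minimum |f| = |-10| = 10 (negative-definite)

10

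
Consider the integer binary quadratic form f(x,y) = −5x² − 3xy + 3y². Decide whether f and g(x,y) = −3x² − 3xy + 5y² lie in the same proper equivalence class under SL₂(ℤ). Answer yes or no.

D₁ = 69, D₂ = 69
river cycle of f (length 4): (3, 3, -5), (-5, 7, 1), (1, 7, -5), (-5, 3, 3)
river cycle of g (length 4): (5, 3, -3), (-3, 3, 5), (5, 7, -1), (-1, 7, 5)
cycles differ ⇒ inequivalent

no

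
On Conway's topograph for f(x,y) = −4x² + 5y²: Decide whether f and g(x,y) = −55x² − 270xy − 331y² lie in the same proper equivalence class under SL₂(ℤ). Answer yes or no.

D₁ = 80, D₂ = 80
river cycle of f (length 2): (-4, 8, 1), (1, 8, -4)
river cycle of g (length 2): (1, 8, -4), (-4, 8, 1)
cycles coincide ⇒ equivalent

yes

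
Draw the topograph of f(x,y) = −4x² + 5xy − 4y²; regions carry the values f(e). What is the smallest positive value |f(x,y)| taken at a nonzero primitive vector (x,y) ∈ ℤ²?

translate: b→3 (≡-5 mod 8), so (4,-5,4)→(4,3,3)
flip: (4,3,3)→(3,-3,4)
translate: b→3 (≡-3 mod 6), so (3,-3,4)→(3,3,4)
reduced (well bottom): (3,3,4) with a≤c, −a<b≤a
well minimum |f| = |-3| = 3 (negative-definite)

3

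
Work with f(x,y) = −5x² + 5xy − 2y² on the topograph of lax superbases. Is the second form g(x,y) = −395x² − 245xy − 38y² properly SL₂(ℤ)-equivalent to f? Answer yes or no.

D₁ = -15, D₂ = -15
f is negative-definite; reduce −f:
−f: translate: b→5 (≡-5 mod 10), so (5,-5,2)→(5,5,2)
−f: flip: (5,5,2)→(2,-5,5)
−f: translate: b→-1 (≡-5 mod 4), so (2,-5,5)→(2,-1,2)
−f: flip: (2,-1,2)→(2,1,2)
−f: reduced (well bottom): (2,1,2) with a≤c, −a<b≤a
flip sign back: reduced form of f is (-2,-1,-2)
g is negative-definite; reduce −g:
−g: flip: (395,245,38)→(38,-245,395)
−g: translate: b→-17 (≡-245 mod 76), so (38,-245,395)→(38,-17,2)
−g: flip: (38,-17,2)→(2,17,38)
−g: translate: b→1 (≡17 mod 4), so (2,17,38)→(2,1,2)
−g: reduced (well bottom): (2,1,2) with a≤c, −a<b≤a
flip sign back: reduced form of g is (-2,-1,-2)
reduced forms (-2, -1, -2) vs (-2, -1, -2) ⇒ equivalent

yes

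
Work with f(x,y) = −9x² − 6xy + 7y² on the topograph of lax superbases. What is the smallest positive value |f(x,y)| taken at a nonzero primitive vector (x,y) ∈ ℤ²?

descent: ρ → (7,6,-9)  [lands on river]
river: ρ → (-9,12,4)
river: ρ → (4,12,-9)
river: ρ → (-9,6,7)
river: ρ → (7,8,-8)
river: ρ → (-8,8,7)
closes: descent 1, river 6
min |a| on river = 4

4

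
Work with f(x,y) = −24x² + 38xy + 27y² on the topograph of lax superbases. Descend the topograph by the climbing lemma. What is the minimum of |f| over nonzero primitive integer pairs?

river: ρ → (27,16,-35)
river: ρ → (-35,54,8)
river: ρ → (8,58,-21)
river: ρ → (-21,26,40)
river: ρ → (40,54,-7)
river: ρ → (-7,58,24)
river: ρ → (24,38,-27)
river: ρ → (-27,16,35)
river: ρ → (35,54,-8)
river: ρ → (-8,58,21)
river: ρ → (21,26,-40)
river: ρ → (-40,54,7)
river: ρ → (7,58,-24)
river: ρ → (-24,38,27)
closes: descent 0, river 14
min |a| on river = 7

7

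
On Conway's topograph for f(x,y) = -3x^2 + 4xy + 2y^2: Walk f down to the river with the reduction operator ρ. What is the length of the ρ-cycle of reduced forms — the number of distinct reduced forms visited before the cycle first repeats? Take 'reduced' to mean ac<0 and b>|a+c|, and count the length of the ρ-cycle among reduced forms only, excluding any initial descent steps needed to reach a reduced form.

D = 40, ⌊√D⌋ = 6
river: ρ → (2,4,-3)
river: ρ → (-3,2,3)
river: ρ → (3,4,-2)
river: ρ → (-2,4,3)
river: ρ → (3,2,-3)
river: ρ → (-3,4,2)
ρ-cycle length = 6 (tail of 0 descent steps not counted)

6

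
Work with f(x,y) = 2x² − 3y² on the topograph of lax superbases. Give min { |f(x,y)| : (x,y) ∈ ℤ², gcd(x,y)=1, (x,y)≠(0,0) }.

descent: ρ → (-3,0,2)
descent: ρ → (2,4,-1)  [lands on river]
river: ρ → (-1,4,2)
closes: descent 2, river 2
min |a| on river = 1

1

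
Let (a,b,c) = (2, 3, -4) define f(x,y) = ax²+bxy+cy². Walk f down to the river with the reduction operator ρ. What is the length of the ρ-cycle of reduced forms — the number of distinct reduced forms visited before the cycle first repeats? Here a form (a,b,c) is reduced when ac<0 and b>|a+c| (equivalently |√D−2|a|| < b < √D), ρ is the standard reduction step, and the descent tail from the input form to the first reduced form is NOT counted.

D = 41, ⌊√D⌋ = 6
river: ρ → (-4,5,1)
river: ρ → (1,5,-4)
river: ρ → (-4,3,2)
river: ρ → (2,5,-2)
river: ρ → (-2,3,4)
river: ρ → (4,5,-1)
river: ρ → (-1,5,4)
river: ρ → (4,3,-2)
river: ρ → (-2,5,2)
river: ρ → (2,3,-4)
ρ-cycle length = 10 (tail of 0 descent steps not counted)

10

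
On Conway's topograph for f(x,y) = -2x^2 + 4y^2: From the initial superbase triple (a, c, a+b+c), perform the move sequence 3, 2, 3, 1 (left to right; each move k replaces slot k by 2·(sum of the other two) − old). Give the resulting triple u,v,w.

start (-2,4,2) = (f(1,0),f(0,1),f(1,1))
replace slot 3: 2·((-2)+4) − 2 = 2 → (-2,4,2)
replace slot 2: 2·((-2)+2) − 4 = -4 → (-2,-4,2)
replace slot 3: 2·((-2)+(-4)) − 2 = -14 → (-2,-4,-14)
replace slot 1: 2·((-4)+(-14)) − (-2) = -34 → (-34,-4,-14)

-34,-4,-14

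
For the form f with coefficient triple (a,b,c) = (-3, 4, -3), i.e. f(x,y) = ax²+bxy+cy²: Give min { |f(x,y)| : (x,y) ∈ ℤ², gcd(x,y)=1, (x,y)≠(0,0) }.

translate: b→2 (≡-4 mod 6), so (3,-4,3)→(3,2,2)
flip: (3,2,2)→(2,-2,3)
translate: b→2 (≡-2 mod 4), so (2,-2,3)→(2,2,3)
reduced (well bottom): (2,2,3) with a≤c, −a<b≤a
well minimum |f| = |-2| = 2 (negative-definite)

2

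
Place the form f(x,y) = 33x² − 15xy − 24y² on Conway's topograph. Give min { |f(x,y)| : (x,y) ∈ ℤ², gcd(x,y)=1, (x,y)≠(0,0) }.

descent: ρ → (-24,15,33)  [lands on river]
river: ρ → (33,51,-6)
river: ρ → (-6,57,6)
river: ρ → (6,51,-33)
river: ρ → (-33,15,24)
river: ρ → (24,33,-24)
closes: descent 1, river 6
min |a| on river = 6

6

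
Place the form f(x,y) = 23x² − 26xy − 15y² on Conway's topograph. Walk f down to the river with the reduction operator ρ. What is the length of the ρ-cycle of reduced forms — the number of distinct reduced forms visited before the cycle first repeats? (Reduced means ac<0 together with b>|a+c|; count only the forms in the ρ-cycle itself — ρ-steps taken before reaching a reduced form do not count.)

D = 2056, ⌊√D⌋ = 45
descent: ρ → (-15,26,23)  [lands on river]
river: ρ → (23,20,-18)
river: ρ → (-18,16,25)
river: ρ → (25,34,-9)
river: ρ → (-9,38,17)
river: ρ → (17,30,-17)
river: ρ → (-17,38,9)
river: ρ → (9,34,-25)
river: ρ → (-25,16,18)
river: ρ → (18,20,-23)
river: ρ → (-23,26,15)
river: ρ → (15,34,-15)
ρ-cycle length = 12 (tail of 1 descent step not counted)

12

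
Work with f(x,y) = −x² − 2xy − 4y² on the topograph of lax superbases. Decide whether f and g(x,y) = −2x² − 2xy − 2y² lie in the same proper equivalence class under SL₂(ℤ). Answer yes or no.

D₁ = -12, D₂ = -12
f is negative-definite; reduce −f:
−f: translate: b→0 (≡2 mod 2), so (1,2,4)→(1,0,3)
−f: reduced (well bottom): (1,0,3) with a≤c, −a<b≤a
flip sign back: reduced form of f is (-1,0,-3)
g is negative-definite; reduce −g:
−g: reduced (well bottom): (2,2,2) with a≤c, −a<b≤a
flip sign back: reduced form of g is (-2,-2,-2)
reduced forms (-1, 0, -3) vs (-2, -2, -2) ⇒ inequivalent

no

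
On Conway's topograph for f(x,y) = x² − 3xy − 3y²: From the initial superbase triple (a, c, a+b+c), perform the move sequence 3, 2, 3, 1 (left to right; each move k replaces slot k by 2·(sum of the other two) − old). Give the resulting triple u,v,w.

start (1,-3,-5) = (f(1,0),f(0,1),f(1,1))
replace slot 3: 2·(1+(-3)) − (-5) = 1 → (1,-3,1)
replace slot 2: 2·(1+1) − (-3) = 7 → (1,7,1)
replace slot 3: 2·(1+7) − 1 = 15 → (1,7,15)
replace slot 1: 2·(7+15) − 1 = 43 → (43,7,15)

43,7,15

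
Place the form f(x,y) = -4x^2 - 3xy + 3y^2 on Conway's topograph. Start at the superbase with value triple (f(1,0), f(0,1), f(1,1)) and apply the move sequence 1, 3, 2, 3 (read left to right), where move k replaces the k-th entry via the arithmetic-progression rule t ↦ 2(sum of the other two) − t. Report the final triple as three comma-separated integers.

start (-4,3,-4) = (f(1,0),f(0,1),f(1,1))
replace slot 1: 2·(3+(-4)) − (-4) = 2 → (2,3,-4)
replace slot 3: 2·(2+3) − (-4) = 14 → (2,3,14)
replace slot 2: 2·(2+14) − 3 = 29 → (2,29,14)
replace slot 3: 2·(2+29) − 14 = 48 → (2,29,48)

2,29,48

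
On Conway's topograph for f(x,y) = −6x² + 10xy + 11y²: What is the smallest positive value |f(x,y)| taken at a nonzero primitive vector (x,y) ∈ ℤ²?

river: ρ → (11,12,-5)
river: ρ → (-5,18,2)
river: ρ → (2,18,-5)
river: ρ → (-5,12,11)
river: ρ → (11,10,-6)
river: ρ → (-6,14,7)
river: ρ → (7,14,-6)
river: ρ → (-6,10,11)
closes: descent 0, river 8
min |a| on river = 2

2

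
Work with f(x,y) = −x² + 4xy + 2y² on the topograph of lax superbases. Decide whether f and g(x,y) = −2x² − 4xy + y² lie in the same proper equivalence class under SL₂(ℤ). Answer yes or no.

D₁ = 24, D₂ = 24
river cycle of f (length 2): (2, 4, -1), (-1, 4, 2)
river cycle of g (length 2): (1, 4, -2), (-2, 4, 1)
cycles differ ⇒ inequivalent

no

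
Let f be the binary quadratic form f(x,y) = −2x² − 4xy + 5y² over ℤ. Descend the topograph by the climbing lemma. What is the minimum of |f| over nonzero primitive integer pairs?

descent: ρ → (5,4,-2)  [lands on river]
river: ρ → (-2,4,5)
river: ρ → (5,6,-1)
river: ρ → (-1,6,5)
closes: descent 1, river 4
min |a| on river = 1

1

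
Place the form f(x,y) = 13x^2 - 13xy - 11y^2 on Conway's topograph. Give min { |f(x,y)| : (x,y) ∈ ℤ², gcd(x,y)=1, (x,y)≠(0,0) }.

descent: ρ → (-11,13,13)  [lands on river]
river: ρ → (13,13,-11)
river: ρ → (-11,9,15)
river: ρ → (15,21,-5)
river: ρ → (-5,19,19)
river: ρ → (19,19,-5)
river: ρ → (-5,21,15)
river: ρ → (15,9,-11)
closes: descent 1, river 8
min |a| on river = 5

5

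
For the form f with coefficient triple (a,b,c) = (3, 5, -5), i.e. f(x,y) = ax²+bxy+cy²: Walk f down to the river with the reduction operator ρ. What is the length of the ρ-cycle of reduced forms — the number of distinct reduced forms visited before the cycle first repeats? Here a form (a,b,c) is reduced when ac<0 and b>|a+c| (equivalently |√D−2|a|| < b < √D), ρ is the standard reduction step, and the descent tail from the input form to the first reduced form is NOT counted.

D = 85, ⌊√D⌋ = 9
river: ρ → (-5,5,3)
river: ρ → (3,7,-3)
river: ρ → (-3,5,5)
river: ρ → (5,5,-3)
river: ρ → (-3,7,3)
river: ρ → (3,5,-5)
ρ-cycle length = 6 (tail of 0 descent steps not counted)

6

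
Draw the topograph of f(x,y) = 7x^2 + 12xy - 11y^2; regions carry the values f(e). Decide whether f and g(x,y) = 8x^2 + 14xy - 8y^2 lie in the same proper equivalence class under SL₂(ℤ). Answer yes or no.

D₁ = 452, D₂ = 452
river cycle of f (length 18): (-11, 10, 8), (8, 6, -13), (-13, 20, 1), (1, 20, -13), (-13, 6, 8), (8, 10, -11), (-11, 12, 7), (7, 16, -7), (-7, 12, 11), (11, 10, -8), … (8 more)
river cycle of g (length 14): (-8, 18, 4), (4, 14, -16), (-16, 18, 2), (2, 18, -16), (-16, 14, 4), (4, 18, -8), (-8, 14, 8), (8, 18, -4), (-4, 14, 16), (16, 18, -2), … (4 more)
cycles differ ⇒ inequivalent

no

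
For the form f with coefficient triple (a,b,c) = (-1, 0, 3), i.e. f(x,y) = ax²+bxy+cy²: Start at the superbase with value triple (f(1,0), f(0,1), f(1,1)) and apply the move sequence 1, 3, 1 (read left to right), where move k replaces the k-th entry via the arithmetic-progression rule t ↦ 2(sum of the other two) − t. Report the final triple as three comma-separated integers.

start (-1,3,2) = (f(1,0),f(0,1),f(1,1))
replace slot 1: 2·(3+2) − (-1) = 11 → (11,3,2)
replace slot 3: 2·(11+3) − 2 = 26 → (11,3,26)
replace slot 1: 2·(3+26) − 11 = 47 → (47,3,26)

47,3,26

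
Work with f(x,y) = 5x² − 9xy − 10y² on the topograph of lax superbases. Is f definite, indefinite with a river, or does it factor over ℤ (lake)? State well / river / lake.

D = b²−4ac = (-9)² − 4·5·(-10) = 281
D > 0 non-square ⇒ indefinite ⇒ periodic river

river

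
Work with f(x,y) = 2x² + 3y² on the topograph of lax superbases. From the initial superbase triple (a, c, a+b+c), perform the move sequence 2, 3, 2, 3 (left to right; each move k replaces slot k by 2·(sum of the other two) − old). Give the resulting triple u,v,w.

start (2,3,5) = (f(1,0),f(0,1),f(1,1))
replace slot 2: 2·(2+5) − 3 = 11 → (2,11,5)
replace slot 3: 2·(2+11) − 5 = 21 → (2,11,21)
replace slot 2: 2·(2+21) − 11 = 35 → (2,35,21)
replace slot 3: 2·(2+35) − 21 = 53 → (2,35,53)

2,35,53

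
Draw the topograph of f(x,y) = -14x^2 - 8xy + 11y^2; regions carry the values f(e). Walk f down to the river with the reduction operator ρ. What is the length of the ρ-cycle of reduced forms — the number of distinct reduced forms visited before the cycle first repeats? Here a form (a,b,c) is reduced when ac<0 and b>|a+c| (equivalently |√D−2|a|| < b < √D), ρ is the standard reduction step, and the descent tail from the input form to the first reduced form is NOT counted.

D = 680, ⌊√D⌋ = 26
descent: ρ → (11,8,-14)  [lands on river]
river: ρ → (-14,20,5)
river: ρ → (5,20,-14)
river: ρ → (-14,8,11)
river: ρ → (11,14,-11)
river: ρ → (-11,8,14)
river: ρ → (14,20,-5)
river: ρ → (-5,20,14)
river: ρ → (14,8,-11)
river: ρ → (-11,14,11)
ρ-cycle length = 10 (tail of 1 descent step not counted)

10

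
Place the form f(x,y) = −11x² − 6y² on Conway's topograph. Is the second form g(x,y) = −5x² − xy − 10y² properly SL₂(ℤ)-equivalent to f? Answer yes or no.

D₁ = -264, D₂ = -199
discriminants differ ⇒ not SL₂(ℤ)-equivalent

no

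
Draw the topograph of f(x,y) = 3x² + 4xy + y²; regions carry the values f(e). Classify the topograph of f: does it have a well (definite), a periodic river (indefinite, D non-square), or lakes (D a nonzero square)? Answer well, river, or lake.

D = b²−4ac = 4² − 4·3·1 = 4
D = 2² is a perfect square ⇒ form factors over ℤ ⇒ lakes

lake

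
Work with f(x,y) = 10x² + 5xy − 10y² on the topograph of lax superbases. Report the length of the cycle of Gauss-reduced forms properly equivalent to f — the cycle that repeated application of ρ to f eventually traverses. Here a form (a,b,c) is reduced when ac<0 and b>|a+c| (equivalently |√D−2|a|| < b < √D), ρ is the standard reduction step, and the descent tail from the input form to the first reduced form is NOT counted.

D = 425, ⌊√D⌋ = 20
river: ρ → (-10,15,5)
river: ρ → (5,15,-10)
river: ρ → (-10,5,10)
river: ρ → (10,15,-5)
river: ρ → (-5,15,10)
river: ρ → (10,5,-10)
ρ-cycle length = 6 (tail of 0 descent steps not counted)

6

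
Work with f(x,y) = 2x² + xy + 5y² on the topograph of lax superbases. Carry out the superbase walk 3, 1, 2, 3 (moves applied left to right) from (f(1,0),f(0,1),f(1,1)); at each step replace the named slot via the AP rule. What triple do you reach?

start (2,5,8) = (f(1,0),f(0,1),f(1,1))
replace slot 3: 2·(2+5) − 8 = 6 → (2,5,6)
replace slot 1: 2·(5+6) − 2 = 20 → (20,5,6)
replace slot 2: 2·(20+6) − 5 = 47 → (20,47,6)
replace slot 3: 2·(20+47) − 6 = 128 → (20,47,128)

20,47,128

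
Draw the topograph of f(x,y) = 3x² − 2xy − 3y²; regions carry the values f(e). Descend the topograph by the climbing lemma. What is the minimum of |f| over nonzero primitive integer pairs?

descent: ρ → (-3,2,3)  [lands on river]
river: ρ → (3,4,-2)
river: ρ → (-2,4,3)
river: ρ → (3,2,-3)
river: ρ → (-3,4,2)
river: ρ → (2,4,-3)
closes: descent 1, river 6
min |a| on river = 2

2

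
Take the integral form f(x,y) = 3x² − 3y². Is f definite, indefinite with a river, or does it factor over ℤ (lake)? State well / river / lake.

D = b²−4ac = 0² − 4·3·(-3) = 36
D = 6² is a perfect square ⇒ form factors over ℤ ⇒ lakes

lake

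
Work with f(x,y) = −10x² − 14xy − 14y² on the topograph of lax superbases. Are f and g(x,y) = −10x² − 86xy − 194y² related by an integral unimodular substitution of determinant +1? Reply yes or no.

D₁ = -364, D₂ = -364
f is negative-definite; reduce −f:
−f: translate: b→-6 (≡14 mod 20), so (10,14,14)→(10,-6,10)
−f: flip: (10,-6,10)→(10,6,10)
−f: reduced (well bottom): (10,6,10) with a≤c, −a<b≤a
flip sign back: reduced form of f is (-10,-6,-10)
g is negative-definite; reduce −g:
−g: translate: b→6 (≡86 mod 20), so (10,86,194)→(10,6,10)
−g: reduced (well bottom): (10,6,10) with a≤c, −a<b≤a
flip sign back: reduced form of g is (-10,-6,-10)
reduced forms (-10, -6, -10) vs (-10, -6, -10) ⇒ equivalent

yes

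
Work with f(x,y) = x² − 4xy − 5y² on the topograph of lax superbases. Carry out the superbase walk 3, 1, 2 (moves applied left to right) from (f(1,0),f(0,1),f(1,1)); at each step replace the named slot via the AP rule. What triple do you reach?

start (1,-5,-8) = (f(1,0),f(0,1),f(1,1))
replace slot 3: 2·(1+(-5)) − (-8) = 0 → (1,-5,0)
replace slot 1: 2·((-5)+0) − 1 = -11 → (-11,-5,0)
replace slot 2: 2·((-11)+0) − (-5) = -17 → (-11,-17,0)

-11,-17,0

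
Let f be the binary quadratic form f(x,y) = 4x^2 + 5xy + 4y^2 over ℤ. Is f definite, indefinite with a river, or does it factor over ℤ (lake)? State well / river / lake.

D = b²−4ac = 5² − 4·4·4 = -39
D < 0 ⇒ definite ⇒ every region one sign ⇒ single well

well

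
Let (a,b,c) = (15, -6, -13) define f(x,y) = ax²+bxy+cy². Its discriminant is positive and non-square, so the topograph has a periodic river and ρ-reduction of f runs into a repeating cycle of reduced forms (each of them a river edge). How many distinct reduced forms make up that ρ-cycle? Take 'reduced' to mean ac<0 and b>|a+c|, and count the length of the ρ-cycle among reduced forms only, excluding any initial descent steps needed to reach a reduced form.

D = 816, ⌊√D⌋ = 28
descent: ρ → (-13,6,15)  [lands on river]
river: ρ → (15,24,-4)
river: ρ → (-4,24,15)
river: ρ → (15,6,-13)
river: ρ → (-13,20,8)
river: ρ → (8,28,-1)
river: ρ → (-1,28,8)
river: ρ → (8,20,-13)
ρ-cycle length = 8 (tail of 1 descent step not counted)

8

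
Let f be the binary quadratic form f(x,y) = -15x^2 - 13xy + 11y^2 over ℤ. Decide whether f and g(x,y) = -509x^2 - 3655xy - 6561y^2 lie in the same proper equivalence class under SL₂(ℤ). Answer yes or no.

D₁ = 829, D₂ = 829
river cycle of f (length 38): (11, 13, -15), (-15, 17, 9), (9, 19, -13), (-13, 7, 15), (15, 23, -5), (-5, 27, 5), (5, 23, -15), (-15, 7, 13), (13, 19, -9), (-9, 17, 15), … (28 more)
river cycle of g (length 38): (-15, 17, 9), (9, 19, -13), (-13, 7, 15), (15, 23, -5), (-5, 27, 5), (5, 23, -15), (-15, 7, 13), (13, 19, -9), (-9, 17, 15), (15, 13, -11), … (28 more)
cycles coincide ⇒ equivalent

yes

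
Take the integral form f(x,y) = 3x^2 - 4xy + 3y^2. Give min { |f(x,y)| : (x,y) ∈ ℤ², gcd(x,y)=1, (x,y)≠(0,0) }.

translate: b→2 (≡-4 mod 6), so (3,-4,3)→(3,2,2)
flip: (3,2,2)→(2,-2,3)
translate: b→2 (≡-2 mod 4), so (2,-2,3)→(2,2,3)
reduced (well bottom): (2,2,3) with a≤c, −a<b≤a
well minimum = a = 2

2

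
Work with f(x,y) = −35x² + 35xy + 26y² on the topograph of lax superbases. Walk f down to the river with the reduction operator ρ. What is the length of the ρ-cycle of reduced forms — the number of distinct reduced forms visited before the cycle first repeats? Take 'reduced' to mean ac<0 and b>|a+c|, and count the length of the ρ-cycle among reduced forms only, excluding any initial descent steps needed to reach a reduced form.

D = 4865, ⌊√D⌋ = 69
river: ρ → (26,69,-1)
river: ρ → (-1,69,26)
river: ρ → (26,35,-35)
river: ρ → (-35,35,26)
ρ-cycle length = 4 (tail of 0 descent steps not counted)

4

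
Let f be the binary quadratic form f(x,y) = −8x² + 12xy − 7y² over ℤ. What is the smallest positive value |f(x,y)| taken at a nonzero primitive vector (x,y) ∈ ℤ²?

translate: b→4 (≡-12 mod 16), so (8,-12,7)→(8,4,3)
flip: (8,4,3)→(3,-4,8)
translate: b→2 (≡-4 mod 6), so (3,-4,8)→(3,2,7)
reduced (well bottom): (3,2,7) with a≤c, −a<b≤a
well minimum |f| = |-3| = 3 (negative-definite)

3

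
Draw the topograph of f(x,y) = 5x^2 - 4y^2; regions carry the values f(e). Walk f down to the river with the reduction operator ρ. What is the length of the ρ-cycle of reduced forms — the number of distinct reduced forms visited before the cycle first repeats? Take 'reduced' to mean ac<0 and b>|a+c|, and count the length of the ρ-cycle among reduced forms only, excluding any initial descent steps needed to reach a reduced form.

D = 80, ⌊√D⌋ = 8
descent: ρ → (-4,8,1)  [lands on river]
river: ρ → (1,8,-4)
ρ-cycle length = 2 (tail of 1 descent step not counted)

2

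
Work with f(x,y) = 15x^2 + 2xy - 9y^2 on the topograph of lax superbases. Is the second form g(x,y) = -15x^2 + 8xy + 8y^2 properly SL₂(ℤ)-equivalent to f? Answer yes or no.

D₁ = 544, D₂ = 544
river cycle of f (length 4): (-9, 16, 8), (8, 16, -9), (-9, 20, 4), (4, 20, -9)
river cycle of g (length 4): (8, 8, -15), (-15, 22, 1), (1, 22, -15), (-15, 8, 8)
cycles differ ⇒ inequivalent

no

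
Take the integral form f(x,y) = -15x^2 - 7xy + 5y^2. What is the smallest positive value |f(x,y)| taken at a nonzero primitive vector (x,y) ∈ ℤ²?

descent: ρ → (5,17,-3)  [lands on river]
river: ρ → (-3,13,15)
river: ρ → (15,17,-1)
river: ρ → (-1,17,15)
river: ρ → (15,13,-3)
river: ρ → (-3,17,5)
river: ρ → (5,13,-9)
river: ρ → (-9,5,9)
river: ρ → (9,13,-5)
river: ρ → (-5,17,3)
river: ρ → (3,13,-15)
river: ρ → (-15,17,1)
river: ρ → (1,17,-15)
river: ρ → (-15,13,3)
river: ρ → (3,17,-5)
river: ρ → (-5,13,9)
river: ρ → (9,5,-9)
river: ρ → (-9,13,5)
closes: descent 1, river 18
min |a| on river = 1

1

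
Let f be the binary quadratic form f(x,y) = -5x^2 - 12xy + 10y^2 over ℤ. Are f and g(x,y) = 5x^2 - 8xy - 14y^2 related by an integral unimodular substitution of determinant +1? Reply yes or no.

D₁ = 344, D₂ = 344
river cycle of f (length 10): (10, 12, -5), (-5, 18, 1), (1, 18, -5), (-5, 12, 10), (10, 8, -7), (-7, 6, 11), (11, 16, -2), (-2, 16, 11), (11, 6, -7), (-7, 8, 10)
river cycle of g (length 10): (5, 12, -10), (-10, 8, 7), (7, 6, -11), (-11, 16, 2), (2, 16, -11), (-11, 6, 7), (7, 8, -10), (-10, 12, 5), (5, 18, -1), (-1, 18, 5)
cycles differ ⇒ inequivalent

no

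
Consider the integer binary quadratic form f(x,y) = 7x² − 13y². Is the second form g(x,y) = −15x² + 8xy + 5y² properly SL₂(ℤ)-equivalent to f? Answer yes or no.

D₁ = 364, D₂ = 364
river cycle of f (length 8): (7, 14, -6), (-6, 10, 11), (11, 12, -5), (-5, 18, 2), (2, 18, -5), (-5, 12, 11), (11, 10, -6), (-6, 14, 7)
river cycle of g (length 8): (5, 12, -11), (-11, 10, 6), (6, 14, -7), (-7, 14, 6), (6, 10, -11), (-11, 12, 5), (5, 18, -2), (-2, 18, 5)
cycles differ ⇒ inequivalent

no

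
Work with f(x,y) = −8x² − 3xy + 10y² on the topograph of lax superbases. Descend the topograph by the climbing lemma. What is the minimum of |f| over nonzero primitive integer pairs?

descent: ρ → (10,3,-8)  [lands on river]
river: ρ → (-8,13,5)
river: ρ → (5,17,-2)
river: ρ → (-2,15,13)
river: ρ → (13,11,-4)
river: ρ → (-4,13,10)
river: ρ → (10,7,-7)
river: ρ → (-7,7,10)
river: ρ → (10,13,-4)
river: ρ → (-4,11,13)
river: ρ → (13,15,-2)
river: ρ → (-2,17,5)
river: ρ → (5,13,-8)
river: ρ → (-8,3,10)
river: ρ → (10,17,-1)
river: ρ → (-1,17,10)
closes: descent 1, river 16
min |a| on river = 1

1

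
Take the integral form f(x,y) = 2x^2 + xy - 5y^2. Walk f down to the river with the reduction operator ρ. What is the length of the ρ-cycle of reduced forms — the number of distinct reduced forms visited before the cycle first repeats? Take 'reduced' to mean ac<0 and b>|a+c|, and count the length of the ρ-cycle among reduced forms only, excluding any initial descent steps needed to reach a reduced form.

D = 41, ⌊√D⌋ = 6
descent: ρ → (-5,-1,2)
descent: ρ → (2,5,-2)  [lands on river]
river: ρ → (-2,3,4)
river: ρ → (4,5,-1)
river: ρ → (-1,5,4)
river: ρ → (4,3,-2)
river: ρ → (-2,5,2)
river: ρ → (2,3,-4)
river: ρ → (-4,5,1)
river: ρ → (1,5,-4)
river: ρ → (-4,3,2)
ρ-cycle length = 10 (tail of 2 descent steps not counted)

10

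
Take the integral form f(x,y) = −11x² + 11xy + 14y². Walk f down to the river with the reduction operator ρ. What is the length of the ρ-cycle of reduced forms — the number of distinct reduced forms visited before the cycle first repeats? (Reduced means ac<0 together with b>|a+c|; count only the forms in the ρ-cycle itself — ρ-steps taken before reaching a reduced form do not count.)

D = 737, ⌊√D⌋ = 27
river: ρ → (14,17,-8)
river: ρ → (-8,15,16)
river: ρ → (16,17,-7)
river: ρ → (-7,25,4)
river: ρ → (4,23,-13)
river: ρ → (-13,3,14)
river: ρ → (14,25,-2)
river: ρ → (-2,27,1)
river: ρ → (1,27,-2)
river: ρ → (-2,25,14)
river: ρ → (14,3,-13)
river: ρ → (-13,23,4)
river: ρ → (4,25,-7)
river: ρ → (-7,17,16)
river: ρ → (16,15,-8)
river: ρ → (-8,17,14)
river: ρ → (14,11,-11)
river: ρ → (-11,11,14)
ρ-cycle length = 18 (tail of 0 descent steps not counted)

18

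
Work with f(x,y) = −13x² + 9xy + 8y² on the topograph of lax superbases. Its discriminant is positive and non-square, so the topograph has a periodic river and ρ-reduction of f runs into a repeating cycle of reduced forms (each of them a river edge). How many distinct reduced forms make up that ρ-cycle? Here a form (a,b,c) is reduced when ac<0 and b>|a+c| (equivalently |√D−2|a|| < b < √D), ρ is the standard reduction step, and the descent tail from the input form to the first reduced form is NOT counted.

D = 497, ⌊√D⌋ = 22
river: ρ → (8,7,-14)
river: ρ → (-14,21,1)
river: ρ → (1,21,-14)
river: ρ → (-14,7,8)
river: ρ → (8,9,-13)
river: ρ → (-13,17,4)
river: ρ → (4,15,-17)
river: ρ → (-17,19,2)
river: ρ → (2,21,-7)
river: ρ → (-7,21,2)
river: ρ → (2,19,-17)
river: ρ → (-17,15,4)
river: ρ → (4,17,-13)
river: ρ → (-13,9,8)
ρ-cycle length = 14 (tail of 0 descent steps not counted)

14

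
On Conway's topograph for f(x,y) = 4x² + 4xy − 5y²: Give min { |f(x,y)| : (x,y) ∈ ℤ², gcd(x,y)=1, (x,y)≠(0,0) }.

river: ρ → (-5,6,3)
river: ρ → (3,6,-5)
river: ρ → (-5,4,4)
river: ρ → (4,4,-5)
closes: descent 0, river 4
min |a| on river = 3

3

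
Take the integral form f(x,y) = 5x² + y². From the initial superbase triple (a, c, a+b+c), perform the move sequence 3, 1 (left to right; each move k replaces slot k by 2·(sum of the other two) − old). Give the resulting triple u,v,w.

start (5,1,6) = (f(1,0),f(0,1),f(1,1))
replace slot 3: 2·(5+1) − 6 = 6 → (5,1,6)
replace slot 1: 2·(1+6) − 5 = 9 → (9,1,6)

9,1,6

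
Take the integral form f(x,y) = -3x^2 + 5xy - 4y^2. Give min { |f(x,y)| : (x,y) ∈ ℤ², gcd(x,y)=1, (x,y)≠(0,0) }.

translate: b→1 (≡-5 mod 6), so (3,-5,4)→(3,1,2)
flip: (3,1,2)→(2,-1,3)
reduced (well bottom): (2,-1,3) with a≤c, −a<b≤a
well minimum |f| = |-2| = 2 (negative-definite)

2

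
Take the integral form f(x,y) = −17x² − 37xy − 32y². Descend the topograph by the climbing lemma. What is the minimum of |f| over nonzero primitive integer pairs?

translate: b→3 (≡37 mod 34), so (17,37,32)→(17,3,12)
flip: (17,3,12)→(12,-3,17)
reduced (well bottom): (12,-3,17) with a≤c, −a<b≤a
well minimum |f| = |-12| = 12 (negative-definite)

12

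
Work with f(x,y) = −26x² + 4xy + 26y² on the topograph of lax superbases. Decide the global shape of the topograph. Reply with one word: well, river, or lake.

D = b²−4ac = 4² − 4·(-26)·26 = 2720
D > 0 non-square ⇒ indefinite ⇒ periodic river

river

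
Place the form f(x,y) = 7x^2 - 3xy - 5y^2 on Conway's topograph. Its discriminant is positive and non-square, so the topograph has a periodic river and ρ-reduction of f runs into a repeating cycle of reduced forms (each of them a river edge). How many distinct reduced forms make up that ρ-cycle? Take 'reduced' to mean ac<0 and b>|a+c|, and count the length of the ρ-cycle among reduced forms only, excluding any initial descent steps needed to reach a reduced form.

D = 149, ⌊√D⌋ = 12
descent: ρ → (-5,3,7)  [lands on river]
river: ρ → (7,11,-1)
river: ρ → (-1,11,7)
river: ρ → (7,3,-5)
river: ρ → (-5,7,5)
river: ρ → (5,3,-7)
river: ρ → (-7,11,1)
river: ρ → (1,11,-7)
river: ρ → (-7,3,5)
river: ρ → (5,7,-5)
ρ-cycle length = 10 (tail of 1 descent step not counted)

10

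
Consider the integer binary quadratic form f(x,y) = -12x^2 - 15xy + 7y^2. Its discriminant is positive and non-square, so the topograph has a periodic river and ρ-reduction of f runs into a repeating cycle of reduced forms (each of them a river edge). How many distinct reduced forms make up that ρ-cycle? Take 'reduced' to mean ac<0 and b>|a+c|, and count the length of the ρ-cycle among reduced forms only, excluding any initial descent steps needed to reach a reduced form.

D = 561, ⌊√D⌋ = 23
descent: ρ → (7,15,-12)  [lands on river]
river: ρ → (-12,9,10)
river: ρ → (10,11,-11)
river: ρ → (-11,11,10)
river: ρ → (10,9,-12)
river: ρ → (-12,15,7)
river: ρ → (7,13,-14)
river: ρ → (-14,15,6)
river: ρ → (6,21,-5)
river: ρ → (-5,19,10)
river: ρ → (10,21,-3)
river: ρ → (-3,21,10)
river: ρ → (10,19,-5)
river: ρ → (-5,21,6)
river: ρ → (6,15,-14)
river: ρ → (-14,13,7)
ρ-cycle length = 16 (tail of 1 descent step not counted)

16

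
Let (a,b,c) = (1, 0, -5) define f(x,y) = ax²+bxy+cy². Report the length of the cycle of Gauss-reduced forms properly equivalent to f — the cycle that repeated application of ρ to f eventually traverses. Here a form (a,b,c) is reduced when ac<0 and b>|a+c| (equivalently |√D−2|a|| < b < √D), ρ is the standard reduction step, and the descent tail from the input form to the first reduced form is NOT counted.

D = 20, ⌊√D⌋ = 4
descent: ρ → (-5,0,1)
descent: ρ → (1,4,-1)  [lands on river]
river: ρ → (-1,4,1)
ρ-cycle length = 2 (tail of 2 descent steps not counted)

2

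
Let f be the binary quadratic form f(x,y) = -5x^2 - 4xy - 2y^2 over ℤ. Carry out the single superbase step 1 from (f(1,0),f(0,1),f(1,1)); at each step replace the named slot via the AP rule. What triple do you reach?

start (-5,-2,-11) = (f(1,0),f(0,1),f(1,1))
replace slot 1: 2·((-2)+(-11)) − (-5) = -21 → (-21,-2,-11)

-21,-2,-11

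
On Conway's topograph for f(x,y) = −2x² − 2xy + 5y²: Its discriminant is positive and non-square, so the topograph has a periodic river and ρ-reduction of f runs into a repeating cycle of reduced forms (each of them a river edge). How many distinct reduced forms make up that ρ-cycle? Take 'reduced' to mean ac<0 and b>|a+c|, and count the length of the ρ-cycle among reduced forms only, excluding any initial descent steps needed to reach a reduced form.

D = 44, ⌊√D⌋ = 6
descent: ρ → (5,2,-2)
descent: ρ → (-2,6,1)  [lands on river]
river: ρ → (1,6,-2)
ρ-cycle length = 2 (tail of 2 descent steps not counted)

2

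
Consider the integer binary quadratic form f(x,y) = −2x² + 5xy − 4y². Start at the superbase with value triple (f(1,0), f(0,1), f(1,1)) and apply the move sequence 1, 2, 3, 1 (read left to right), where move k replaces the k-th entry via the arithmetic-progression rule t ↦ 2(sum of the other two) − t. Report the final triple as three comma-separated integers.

start (-2,-4,-1) = (f(1,0),f(0,1),f(1,1))
replace slot 1: 2·((-4)+(-1)) − (-2) = -8 → (-8,-4,-1)
replace slot 2: 2·((-8)+(-1)) − (-4) = -14 → (-8,-14,-1)
replace slot 3: 2·((-8)+(-14)) − (-1) = -43 → (-8,-14,-43)
replace slot 1: 2·((-14)+(-43)) − (-8) = -106 → (-106,-14,-43)

-106,-14,-43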